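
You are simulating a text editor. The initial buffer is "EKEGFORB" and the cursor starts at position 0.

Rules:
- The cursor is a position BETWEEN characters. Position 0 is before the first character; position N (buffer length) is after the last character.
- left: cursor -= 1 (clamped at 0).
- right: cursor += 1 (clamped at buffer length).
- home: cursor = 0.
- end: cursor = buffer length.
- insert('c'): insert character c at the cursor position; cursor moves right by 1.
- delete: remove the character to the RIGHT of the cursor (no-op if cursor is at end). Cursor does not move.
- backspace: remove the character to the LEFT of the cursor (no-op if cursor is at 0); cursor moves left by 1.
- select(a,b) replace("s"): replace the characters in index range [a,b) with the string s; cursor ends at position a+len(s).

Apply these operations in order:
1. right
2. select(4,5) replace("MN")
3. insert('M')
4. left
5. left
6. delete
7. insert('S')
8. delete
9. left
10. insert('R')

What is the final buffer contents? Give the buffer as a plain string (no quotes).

Answer: EKEGMRSORB

Derivation:
After op 1 (right): buf='EKEGFORB' cursor=1
After op 2 (select(4,5) replace("MN")): buf='EKEGMNORB' cursor=6
After op 3 (insert('M')): buf='EKEGMNMORB' cursor=7
After op 4 (left): buf='EKEGMNMORB' cursor=6
After op 5 (left): buf='EKEGMNMORB' cursor=5
After op 6 (delete): buf='EKEGMMORB' cursor=5
After op 7 (insert('S')): buf='EKEGMSMORB' cursor=6
After op 8 (delete): buf='EKEGMSORB' cursor=6
After op 9 (left): buf='EKEGMSORB' cursor=5
After op 10 (insert('R')): buf='EKEGMRSORB' cursor=6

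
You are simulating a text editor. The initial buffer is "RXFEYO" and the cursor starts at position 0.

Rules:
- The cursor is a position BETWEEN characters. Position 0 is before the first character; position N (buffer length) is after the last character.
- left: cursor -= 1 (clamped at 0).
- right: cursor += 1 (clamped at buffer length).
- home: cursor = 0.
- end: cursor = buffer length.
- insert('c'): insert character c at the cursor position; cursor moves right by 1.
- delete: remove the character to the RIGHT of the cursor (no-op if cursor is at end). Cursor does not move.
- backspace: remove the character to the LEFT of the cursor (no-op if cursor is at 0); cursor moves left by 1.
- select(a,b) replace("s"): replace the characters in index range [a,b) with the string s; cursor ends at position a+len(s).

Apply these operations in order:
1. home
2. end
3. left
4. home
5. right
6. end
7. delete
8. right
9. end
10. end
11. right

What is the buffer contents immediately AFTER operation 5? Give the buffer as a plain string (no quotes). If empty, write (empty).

Answer: RXFEYO

Derivation:
After op 1 (home): buf='RXFEYO' cursor=0
After op 2 (end): buf='RXFEYO' cursor=6
After op 3 (left): buf='RXFEYO' cursor=5
After op 4 (home): buf='RXFEYO' cursor=0
After op 5 (right): buf='RXFEYO' cursor=1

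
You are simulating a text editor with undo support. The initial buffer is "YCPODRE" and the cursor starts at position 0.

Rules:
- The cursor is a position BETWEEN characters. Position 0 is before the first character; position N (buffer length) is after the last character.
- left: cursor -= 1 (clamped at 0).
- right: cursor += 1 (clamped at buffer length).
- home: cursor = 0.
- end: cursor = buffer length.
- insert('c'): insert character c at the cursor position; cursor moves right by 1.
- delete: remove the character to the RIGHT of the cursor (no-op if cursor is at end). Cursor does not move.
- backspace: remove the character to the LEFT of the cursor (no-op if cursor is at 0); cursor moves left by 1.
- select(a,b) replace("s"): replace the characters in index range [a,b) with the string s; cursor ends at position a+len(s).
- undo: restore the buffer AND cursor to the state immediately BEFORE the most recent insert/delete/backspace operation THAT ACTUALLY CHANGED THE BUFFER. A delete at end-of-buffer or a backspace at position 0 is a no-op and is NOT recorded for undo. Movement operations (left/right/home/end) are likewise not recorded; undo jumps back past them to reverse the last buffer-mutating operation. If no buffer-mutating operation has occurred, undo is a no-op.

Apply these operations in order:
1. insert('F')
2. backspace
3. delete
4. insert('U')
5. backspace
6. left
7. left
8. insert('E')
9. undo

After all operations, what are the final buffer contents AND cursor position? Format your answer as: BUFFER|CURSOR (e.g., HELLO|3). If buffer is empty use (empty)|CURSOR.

After op 1 (insert('F')): buf='FYCPODRE' cursor=1
After op 2 (backspace): buf='YCPODRE' cursor=0
After op 3 (delete): buf='CPODRE' cursor=0
After op 4 (insert('U')): buf='UCPODRE' cursor=1
After op 5 (backspace): buf='CPODRE' cursor=0
After op 6 (left): buf='CPODRE' cursor=0
After op 7 (left): buf='CPODRE' cursor=0
After op 8 (insert('E')): buf='ECPODRE' cursor=1
After op 9 (undo): buf='CPODRE' cursor=0

Answer: CPODRE|0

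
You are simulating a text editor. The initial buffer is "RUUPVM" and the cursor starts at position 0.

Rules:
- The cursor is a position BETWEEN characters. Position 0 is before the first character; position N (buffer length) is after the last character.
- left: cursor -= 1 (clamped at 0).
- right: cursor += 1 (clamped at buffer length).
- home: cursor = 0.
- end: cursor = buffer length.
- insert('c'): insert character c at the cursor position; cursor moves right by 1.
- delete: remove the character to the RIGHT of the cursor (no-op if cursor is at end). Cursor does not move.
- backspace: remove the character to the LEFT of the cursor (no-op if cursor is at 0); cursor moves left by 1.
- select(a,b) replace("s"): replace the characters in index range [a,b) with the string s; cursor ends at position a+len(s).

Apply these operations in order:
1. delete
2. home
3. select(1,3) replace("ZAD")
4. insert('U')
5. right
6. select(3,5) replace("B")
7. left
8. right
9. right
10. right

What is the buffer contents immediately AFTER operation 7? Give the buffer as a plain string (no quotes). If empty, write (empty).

Answer: UZABVM

Derivation:
After op 1 (delete): buf='UUPVM' cursor=0
After op 2 (home): buf='UUPVM' cursor=0
After op 3 (select(1,3) replace("ZAD")): buf='UZADVM' cursor=4
After op 4 (insert('U')): buf='UZADUVM' cursor=5
After op 5 (right): buf='UZADUVM' cursor=6
After op 6 (select(3,5) replace("B")): buf='UZABVM' cursor=4
After op 7 (left): buf='UZABVM' cursor=3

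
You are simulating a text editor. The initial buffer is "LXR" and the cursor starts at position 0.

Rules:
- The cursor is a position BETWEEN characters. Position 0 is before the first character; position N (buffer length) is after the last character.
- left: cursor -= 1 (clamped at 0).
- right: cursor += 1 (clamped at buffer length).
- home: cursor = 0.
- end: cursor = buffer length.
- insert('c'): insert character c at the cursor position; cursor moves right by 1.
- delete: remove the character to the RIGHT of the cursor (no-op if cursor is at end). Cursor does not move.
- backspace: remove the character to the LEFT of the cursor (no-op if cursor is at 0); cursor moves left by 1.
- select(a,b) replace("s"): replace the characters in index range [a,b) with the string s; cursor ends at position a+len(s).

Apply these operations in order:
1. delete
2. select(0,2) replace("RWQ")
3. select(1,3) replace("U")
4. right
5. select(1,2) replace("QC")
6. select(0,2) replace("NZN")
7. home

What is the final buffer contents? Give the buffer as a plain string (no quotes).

Answer: NZNC

Derivation:
After op 1 (delete): buf='XR' cursor=0
After op 2 (select(0,2) replace("RWQ")): buf='RWQ' cursor=3
After op 3 (select(1,3) replace("U")): buf='RU' cursor=2
After op 4 (right): buf='RU' cursor=2
After op 5 (select(1,2) replace("QC")): buf='RQC' cursor=3
After op 6 (select(0,2) replace("NZN")): buf='NZNC' cursor=3
After op 7 (home): buf='NZNC' cursor=0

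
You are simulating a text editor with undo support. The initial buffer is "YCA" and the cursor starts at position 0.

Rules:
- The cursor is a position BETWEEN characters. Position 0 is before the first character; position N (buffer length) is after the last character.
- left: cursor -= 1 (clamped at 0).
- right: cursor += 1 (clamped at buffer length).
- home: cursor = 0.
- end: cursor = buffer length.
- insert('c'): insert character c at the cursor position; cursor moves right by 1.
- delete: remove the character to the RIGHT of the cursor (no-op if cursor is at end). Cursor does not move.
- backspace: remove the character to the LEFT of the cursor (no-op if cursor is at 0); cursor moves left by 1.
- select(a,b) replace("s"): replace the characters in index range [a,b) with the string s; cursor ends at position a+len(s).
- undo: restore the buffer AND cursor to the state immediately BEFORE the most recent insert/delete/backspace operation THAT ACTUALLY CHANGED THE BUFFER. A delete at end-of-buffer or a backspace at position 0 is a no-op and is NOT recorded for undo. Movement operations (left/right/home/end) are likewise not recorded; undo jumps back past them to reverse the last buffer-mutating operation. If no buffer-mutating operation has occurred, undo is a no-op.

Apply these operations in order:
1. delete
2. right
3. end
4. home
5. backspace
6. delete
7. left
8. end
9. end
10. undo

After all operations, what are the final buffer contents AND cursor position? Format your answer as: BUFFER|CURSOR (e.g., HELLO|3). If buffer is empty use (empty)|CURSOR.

Answer: CA|0

Derivation:
After op 1 (delete): buf='CA' cursor=0
After op 2 (right): buf='CA' cursor=1
After op 3 (end): buf='CA' cursor=2
After op 4 (home): buf='CA' cursor=0
After op 5 (backspace): buf='CA' cursor=0
After op 6 (delete): buf='A' cursor=0
After op 7 (left): buf='A' cursor=0
After op 8 (end): buf='A' cursor=1
After op 9 (end): buf='A' cursor=1
After op 10 (undo): buf='CA' cursor=0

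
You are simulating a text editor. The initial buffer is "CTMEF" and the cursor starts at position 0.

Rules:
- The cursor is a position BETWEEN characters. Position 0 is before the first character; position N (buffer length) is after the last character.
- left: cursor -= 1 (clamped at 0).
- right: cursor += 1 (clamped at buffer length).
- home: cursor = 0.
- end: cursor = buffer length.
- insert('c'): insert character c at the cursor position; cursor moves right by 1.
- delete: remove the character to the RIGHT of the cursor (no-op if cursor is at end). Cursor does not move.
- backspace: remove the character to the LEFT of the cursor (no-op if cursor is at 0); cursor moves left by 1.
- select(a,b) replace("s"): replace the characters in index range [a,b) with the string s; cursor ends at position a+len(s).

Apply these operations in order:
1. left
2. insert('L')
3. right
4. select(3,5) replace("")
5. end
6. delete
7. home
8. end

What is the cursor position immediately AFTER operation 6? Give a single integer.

After op 1 (left): buf='CTMEF' cursor=0
After op 2 (insert('L')): buf='LCTMEF' cursor=1
After op 3 (right): buf='LCTMEF' cursor=2
After op 4 (select(3,5) replace("")): buf='LCTF' cursor=3
After op 5 (end): buf='LCTF' cursor=4
After op 6 (delete): buf='LCTF' cursor=4

Answer: 4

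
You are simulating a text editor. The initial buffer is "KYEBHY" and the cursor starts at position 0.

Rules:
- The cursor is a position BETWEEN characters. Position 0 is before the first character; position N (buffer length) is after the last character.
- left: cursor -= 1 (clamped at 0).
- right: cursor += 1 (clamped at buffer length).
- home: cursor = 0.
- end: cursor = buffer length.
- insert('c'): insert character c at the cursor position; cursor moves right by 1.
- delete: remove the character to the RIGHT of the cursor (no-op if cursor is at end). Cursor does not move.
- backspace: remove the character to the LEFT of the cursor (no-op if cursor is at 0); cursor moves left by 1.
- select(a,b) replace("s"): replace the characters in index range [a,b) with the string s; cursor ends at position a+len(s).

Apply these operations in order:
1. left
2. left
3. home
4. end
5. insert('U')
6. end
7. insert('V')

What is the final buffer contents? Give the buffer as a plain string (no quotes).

After op 1 (left): buf='KYEBHY' cursor=0
After op 2 (left): buf='KYEBHY' cursor=0
After op 3 (home): buf='KYEBHY' cursor=0
After op 4 (end): buf='KYEBHY' cursor=6
After op 5 (insert('U')): buf='KYEBHYU' cursor=7
After op 6 (end): buf='KYEBHYU' cursor=7
After op 7 (insert('V')): buf='KYEBHYUV' cursor=8

Answer: KYEBHYUV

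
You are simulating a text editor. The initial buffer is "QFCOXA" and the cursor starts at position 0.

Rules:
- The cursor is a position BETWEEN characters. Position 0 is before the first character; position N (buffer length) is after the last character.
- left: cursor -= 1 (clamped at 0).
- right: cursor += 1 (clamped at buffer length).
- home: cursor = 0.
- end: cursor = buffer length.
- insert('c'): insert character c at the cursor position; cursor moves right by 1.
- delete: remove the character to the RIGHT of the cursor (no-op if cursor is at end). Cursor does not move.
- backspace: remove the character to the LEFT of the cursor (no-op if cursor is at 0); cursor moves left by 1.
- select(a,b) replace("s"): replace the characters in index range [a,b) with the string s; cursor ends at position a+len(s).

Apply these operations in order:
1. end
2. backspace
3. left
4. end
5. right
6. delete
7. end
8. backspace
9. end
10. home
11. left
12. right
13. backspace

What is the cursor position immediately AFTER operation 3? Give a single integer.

After op 1 (end): buf='QFCOXA' cursor=6
After op 2 (backspace): buf='QFCOX' cursor=5
After op 3 (left): buf='QFCOX' cursor=4

Answer: 4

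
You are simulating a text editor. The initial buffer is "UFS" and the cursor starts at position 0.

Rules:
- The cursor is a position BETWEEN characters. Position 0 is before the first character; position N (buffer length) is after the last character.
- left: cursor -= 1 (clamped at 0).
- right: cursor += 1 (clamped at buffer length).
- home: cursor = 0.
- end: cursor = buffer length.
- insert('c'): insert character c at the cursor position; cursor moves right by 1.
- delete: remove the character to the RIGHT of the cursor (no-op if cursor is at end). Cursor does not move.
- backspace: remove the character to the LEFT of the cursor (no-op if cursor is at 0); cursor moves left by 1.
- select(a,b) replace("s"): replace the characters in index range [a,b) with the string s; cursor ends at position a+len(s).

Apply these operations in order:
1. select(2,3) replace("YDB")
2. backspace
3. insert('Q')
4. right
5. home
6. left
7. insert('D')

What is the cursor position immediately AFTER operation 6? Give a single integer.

Answer: 0

Derivation:
After op 1 (select(2,3) replace("YDB")): buf='UFYDB' cursor=5
After op 2 (backspace): buf='UFYD' cursor=4
After op 3 (insert('Q')): buf='UFYDQ' cursor=5
After op 4 (right): buf='UFYDQ' cursor=5
After op 5 (home): buf='UFYDQ' cursor=0
After op 6 (left): buf='UFYDQ' cursor=0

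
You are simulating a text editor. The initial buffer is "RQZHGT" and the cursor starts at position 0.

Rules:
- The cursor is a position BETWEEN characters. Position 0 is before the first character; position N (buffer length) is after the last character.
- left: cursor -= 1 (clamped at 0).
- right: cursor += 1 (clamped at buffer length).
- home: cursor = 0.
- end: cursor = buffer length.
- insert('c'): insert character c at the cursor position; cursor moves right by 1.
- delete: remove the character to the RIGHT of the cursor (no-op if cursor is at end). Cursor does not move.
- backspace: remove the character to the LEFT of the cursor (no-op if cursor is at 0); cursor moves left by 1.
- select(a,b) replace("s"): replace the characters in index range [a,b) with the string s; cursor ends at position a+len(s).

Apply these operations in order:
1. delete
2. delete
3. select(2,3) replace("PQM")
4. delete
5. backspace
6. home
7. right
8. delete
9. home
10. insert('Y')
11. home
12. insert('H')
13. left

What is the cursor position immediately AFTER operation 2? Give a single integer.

Answer: 0

Derivation:
After op 1 (delete): buf='QZHGT' cursor=0
After op 2 (delete): buf='ZHGT' cursor=0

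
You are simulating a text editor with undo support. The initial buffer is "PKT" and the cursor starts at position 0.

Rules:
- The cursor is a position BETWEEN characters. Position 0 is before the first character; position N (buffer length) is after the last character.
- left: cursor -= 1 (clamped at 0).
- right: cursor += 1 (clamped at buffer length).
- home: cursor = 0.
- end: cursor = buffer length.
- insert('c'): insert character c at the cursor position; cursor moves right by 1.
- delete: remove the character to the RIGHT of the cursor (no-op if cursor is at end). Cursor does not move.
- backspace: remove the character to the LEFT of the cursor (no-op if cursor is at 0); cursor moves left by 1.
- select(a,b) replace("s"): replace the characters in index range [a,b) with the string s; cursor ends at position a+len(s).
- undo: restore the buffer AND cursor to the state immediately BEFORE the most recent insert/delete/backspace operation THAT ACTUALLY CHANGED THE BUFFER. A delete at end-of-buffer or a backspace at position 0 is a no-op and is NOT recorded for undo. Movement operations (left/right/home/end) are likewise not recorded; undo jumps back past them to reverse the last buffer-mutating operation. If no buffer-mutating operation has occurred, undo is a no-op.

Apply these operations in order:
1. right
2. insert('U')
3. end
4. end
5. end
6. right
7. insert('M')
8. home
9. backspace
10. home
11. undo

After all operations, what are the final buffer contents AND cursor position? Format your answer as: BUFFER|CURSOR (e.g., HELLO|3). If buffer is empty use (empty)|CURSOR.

After op 1 (right): buf='PKT' cursor=1
After op 2 (insert('U')): buf='PUKT' cursor=2
After op 3 (end): buf='PUKT' cursor=4
After op 4 (end): buf='PUKT' cursor=4
After op 5 (end): buf='PUKT' cursor=4
After op 6 (right): buf='PUKT' cursor=4
After op 7 (insert('M')): buf='PUKTM' cursor=5
After op 8 (home): buf='PUKTM' cursor=0
After op 9 (backspace): buf='PUKTM' cursor=0
After op 10 (home): buf='PUKTM' cursor=0
After op 11 (undo): buf='PUKT' cursor=4

Answer: PUKT|4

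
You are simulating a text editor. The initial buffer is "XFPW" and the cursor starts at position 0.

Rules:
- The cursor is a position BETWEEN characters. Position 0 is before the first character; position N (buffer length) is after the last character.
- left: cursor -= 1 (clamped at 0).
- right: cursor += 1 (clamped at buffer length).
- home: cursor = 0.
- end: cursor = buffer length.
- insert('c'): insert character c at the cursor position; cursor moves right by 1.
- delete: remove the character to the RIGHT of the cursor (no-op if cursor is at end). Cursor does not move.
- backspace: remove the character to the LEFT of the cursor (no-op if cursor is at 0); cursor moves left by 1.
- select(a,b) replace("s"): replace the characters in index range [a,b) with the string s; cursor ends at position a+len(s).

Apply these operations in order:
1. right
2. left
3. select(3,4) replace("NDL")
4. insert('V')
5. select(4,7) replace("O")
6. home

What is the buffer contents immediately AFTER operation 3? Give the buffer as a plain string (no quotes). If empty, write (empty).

Answer: XFPNDL

Derivation:
After op 1 (right): buf='XFPW' cursor=1
After op 2 (left): buf='XFPW' cursor=0
After op 3 (select(3,4) replace("NDL")): buf='XFPNDL' cursor=6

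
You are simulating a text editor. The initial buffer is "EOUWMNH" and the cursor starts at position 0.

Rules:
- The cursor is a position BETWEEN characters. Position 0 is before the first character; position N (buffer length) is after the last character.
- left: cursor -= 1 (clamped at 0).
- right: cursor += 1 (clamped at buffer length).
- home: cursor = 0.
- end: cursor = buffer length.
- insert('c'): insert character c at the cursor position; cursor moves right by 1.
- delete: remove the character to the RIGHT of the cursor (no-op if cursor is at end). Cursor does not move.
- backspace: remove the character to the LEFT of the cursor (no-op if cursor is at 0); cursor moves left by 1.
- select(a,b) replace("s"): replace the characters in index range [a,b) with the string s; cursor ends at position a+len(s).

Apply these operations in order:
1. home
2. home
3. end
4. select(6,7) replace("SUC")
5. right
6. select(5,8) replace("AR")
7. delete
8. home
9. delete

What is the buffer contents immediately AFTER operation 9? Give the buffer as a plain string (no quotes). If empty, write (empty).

Answer: OUWMAR

Derivation:
After op 1 (home): buf='EOUWMNH' cursor=0
After op 2 (home): buf='EOUWMNH' cursor=0
After op 3 (end): buf='EOUWMNH' cursor=7
After op 4 (select(6,7) replace("SUC")): buf='EOUWMNSUC' cursor=9
After op 5 (right): buf='EOUWMNSUC' cursor=9
After op 6 (select(5,8) replace("AR")): buf='EOUWMARC' cursor=7
After op 7 (delete): buf='EOUWMAR' cursor=7
After op 8 (home): buf='EOUWMAR' cursor=0
After op 9 (delete): buf='OUWMAR' cursor=0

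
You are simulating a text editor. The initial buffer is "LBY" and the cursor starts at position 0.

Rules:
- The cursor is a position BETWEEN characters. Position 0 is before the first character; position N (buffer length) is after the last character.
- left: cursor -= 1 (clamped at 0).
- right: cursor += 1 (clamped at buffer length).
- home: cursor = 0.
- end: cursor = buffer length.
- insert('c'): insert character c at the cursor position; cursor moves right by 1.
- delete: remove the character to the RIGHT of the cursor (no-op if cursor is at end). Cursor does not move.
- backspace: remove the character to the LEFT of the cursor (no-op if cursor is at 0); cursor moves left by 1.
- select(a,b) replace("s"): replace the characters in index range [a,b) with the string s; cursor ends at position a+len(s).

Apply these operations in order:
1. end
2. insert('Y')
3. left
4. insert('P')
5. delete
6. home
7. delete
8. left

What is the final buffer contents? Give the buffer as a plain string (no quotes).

Answer: BYP

Derivation:
After op 1 (end): buf='LBY' cursor=3
After op 2 (insert('Y')): buf='LBYY' cursor=4
After op 3 (left): buf='LBYY' cursor=3
After op 4 (insert('P')): buf='LBYPY' cursor=4
After op 5 (delete): buf='LBYP' cursor=4
After op 6 (home): buf='LBYP' cursor=0
After op 7 (delete): buf='BYP' cursor=0
After op 8 (left): buf='BYP' cursor=0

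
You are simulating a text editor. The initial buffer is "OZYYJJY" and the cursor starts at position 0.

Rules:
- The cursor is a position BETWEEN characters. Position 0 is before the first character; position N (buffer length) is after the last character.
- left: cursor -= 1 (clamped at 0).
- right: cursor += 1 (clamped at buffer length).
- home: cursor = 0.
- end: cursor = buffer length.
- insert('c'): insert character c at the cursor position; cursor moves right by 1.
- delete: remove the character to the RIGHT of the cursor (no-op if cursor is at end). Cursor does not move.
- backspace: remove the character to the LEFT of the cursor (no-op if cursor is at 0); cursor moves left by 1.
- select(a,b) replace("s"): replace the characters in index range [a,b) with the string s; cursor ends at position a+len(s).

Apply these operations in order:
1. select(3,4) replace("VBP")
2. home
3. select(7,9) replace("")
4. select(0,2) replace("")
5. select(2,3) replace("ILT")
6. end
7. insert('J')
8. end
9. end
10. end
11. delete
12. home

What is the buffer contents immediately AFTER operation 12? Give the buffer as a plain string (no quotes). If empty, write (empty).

Answer: YVILTPJJ

Derivation:
After op 1 (select(3,4) replace("VBP")): buf='OZYVBPJJY' cursor=6
After op 2 (home): buf='OZYVBPJJY' cursor=0
After op 3 (select(7,9) replace("")): buf='OZYVBPJ' cursor=7
After op 4 (select(0,2) replace("")): buf='YVBPJ' cursor=0
After op 5 (select(2,3) replace("ILT")): buf='YVILTPJ' cursor=5
After op 6 (end): buf='YVILTPJ' cursor=7
After op 7 (insert('J')): buf='YVILTPJJ' cursor=8
After op 8 (end): buf='YVILTPJJ' cursor=8
After op 9 (end): buf='YVILTPJJ' cursor=8
After op 10 (end): buf='YVILTPJJ' cursor=8
After op 11 (delete): buf='YVILTPJJ' cursor=8
After op 12 (home): buf='YVILTPJJ' cursor=0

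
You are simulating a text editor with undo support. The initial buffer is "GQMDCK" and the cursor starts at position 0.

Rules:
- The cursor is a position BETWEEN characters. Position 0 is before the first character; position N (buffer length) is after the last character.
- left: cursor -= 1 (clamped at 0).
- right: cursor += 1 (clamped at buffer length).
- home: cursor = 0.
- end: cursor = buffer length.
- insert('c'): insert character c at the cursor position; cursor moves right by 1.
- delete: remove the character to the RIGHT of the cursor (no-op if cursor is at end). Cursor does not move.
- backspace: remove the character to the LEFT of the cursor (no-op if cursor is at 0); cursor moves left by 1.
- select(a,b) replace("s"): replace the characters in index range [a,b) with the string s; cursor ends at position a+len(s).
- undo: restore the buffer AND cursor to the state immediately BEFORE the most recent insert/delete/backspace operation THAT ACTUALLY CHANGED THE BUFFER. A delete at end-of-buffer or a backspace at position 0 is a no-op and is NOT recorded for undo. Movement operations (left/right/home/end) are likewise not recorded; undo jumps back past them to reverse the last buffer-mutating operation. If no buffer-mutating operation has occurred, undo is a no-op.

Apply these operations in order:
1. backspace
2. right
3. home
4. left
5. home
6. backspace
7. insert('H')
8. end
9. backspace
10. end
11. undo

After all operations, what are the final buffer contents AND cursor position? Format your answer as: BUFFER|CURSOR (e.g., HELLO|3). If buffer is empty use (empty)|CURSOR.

Answer: HGQMDCK|7

Derivation:
After op 1 (backspace): buf='GQMDCK' cursor=0
After op 2 (right): buf='GQMDCK' cursor=1
After op 3 (home): buf='GQMDCK' cursor=0
After op 4 (left): buf='GQMDCK' cursor=0
After op 5 (home): buf='GQMDCK' cursor=0
After op 6 (backspace): buf='GQMDCK' cursor=0
After op 7 (insert('H')): buf='HGQMDCK' cursor=1
After op 8 (end): buf='HGQMDCK' cursor=7
After op 9 (backspace): buf='HGQMDC' cursor=6
After op 10 (end): buf='HGQMDC' cursor=6
After op 11 (undo): buf='HGQMDCK' cursor=7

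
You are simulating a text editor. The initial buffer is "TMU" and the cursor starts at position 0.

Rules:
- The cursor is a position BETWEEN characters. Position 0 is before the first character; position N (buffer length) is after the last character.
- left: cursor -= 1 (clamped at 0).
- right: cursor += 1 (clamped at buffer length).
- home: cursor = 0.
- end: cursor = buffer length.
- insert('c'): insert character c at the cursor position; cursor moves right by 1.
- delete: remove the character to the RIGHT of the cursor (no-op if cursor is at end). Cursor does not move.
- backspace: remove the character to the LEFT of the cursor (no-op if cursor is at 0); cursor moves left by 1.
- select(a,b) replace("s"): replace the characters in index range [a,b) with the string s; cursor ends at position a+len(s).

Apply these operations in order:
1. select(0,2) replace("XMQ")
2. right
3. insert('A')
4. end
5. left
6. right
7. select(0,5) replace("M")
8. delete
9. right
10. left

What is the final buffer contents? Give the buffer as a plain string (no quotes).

Answer: M

Derivation:
After op 1 (select(0,2) replace("XMQ")): buf='XMQU' cursor=3
After op 2 (right): buf='XMQU' cursor=4
After op 3 (insert('A')): buf='XMQUA' cursor=5
After op 4 (end): buf='XMQUA' cursor=5
After op 5 (left): buf='XMQUA' cursor=4
After op 6 (right): buf='XMQUA' cursor=5
After op 7 (select(0,5) replace("M")): buf='M' cursor=1
After op 8 (delete): buf='M' cursor=1
After op 9 (right): buf='M' cursor=1
After op 10 (left): buf='M' cursor=0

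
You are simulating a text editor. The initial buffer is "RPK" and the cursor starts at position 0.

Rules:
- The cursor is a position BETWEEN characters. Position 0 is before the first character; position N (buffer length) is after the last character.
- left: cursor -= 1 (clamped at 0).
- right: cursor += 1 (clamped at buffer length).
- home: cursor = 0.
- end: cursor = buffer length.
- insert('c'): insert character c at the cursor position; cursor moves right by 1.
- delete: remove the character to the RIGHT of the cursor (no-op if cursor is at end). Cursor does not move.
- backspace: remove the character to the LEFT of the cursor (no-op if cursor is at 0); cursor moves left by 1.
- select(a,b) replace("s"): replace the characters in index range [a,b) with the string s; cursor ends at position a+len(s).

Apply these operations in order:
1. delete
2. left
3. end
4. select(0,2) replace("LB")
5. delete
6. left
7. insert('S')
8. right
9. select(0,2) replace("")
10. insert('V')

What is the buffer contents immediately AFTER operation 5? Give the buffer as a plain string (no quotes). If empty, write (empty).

Answer: LB

Derivation:
After op 1 (delete): buf='PK' cursor=0
After op 2 (left): buf='PK' cursor=0
After op 3 (end): buf='PK' cursor=2
After op 4 (select(0,2) replace("LB")): buf='LB' cursor=2
After op 5 (delete): buf='LB' cursor=2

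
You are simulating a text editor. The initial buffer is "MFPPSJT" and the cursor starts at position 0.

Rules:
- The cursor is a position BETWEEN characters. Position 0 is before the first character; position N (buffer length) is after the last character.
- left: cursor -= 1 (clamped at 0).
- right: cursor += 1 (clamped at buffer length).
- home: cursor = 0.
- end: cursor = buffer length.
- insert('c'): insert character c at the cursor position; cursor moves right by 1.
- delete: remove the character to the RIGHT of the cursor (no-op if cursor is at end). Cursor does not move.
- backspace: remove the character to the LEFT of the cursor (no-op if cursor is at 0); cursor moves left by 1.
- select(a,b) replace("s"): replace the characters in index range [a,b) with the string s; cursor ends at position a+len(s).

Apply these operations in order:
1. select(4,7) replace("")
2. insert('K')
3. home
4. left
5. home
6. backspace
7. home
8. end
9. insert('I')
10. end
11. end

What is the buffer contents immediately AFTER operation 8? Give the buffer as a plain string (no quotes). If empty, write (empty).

Answer: MFPPK

Derivation:
After op 1 (select(4,7) replace("")): buf='MFPP' cursor=4
After op 2 (insert('K')): buf='MFPPK' cursor=5
After op 3 (home): buf='MFPPK' cursor=0
After op 4 (left): buf='MFPPK' cursor=0
After op 5 (home): buf='MFPPK' cursor=0
After op 6 (backspace): buf='MFPPK' cursor=0
After op 7 (home): buf='MFPPK' cursor=0
After op 8 (end): buf='MFPPK' cursor=5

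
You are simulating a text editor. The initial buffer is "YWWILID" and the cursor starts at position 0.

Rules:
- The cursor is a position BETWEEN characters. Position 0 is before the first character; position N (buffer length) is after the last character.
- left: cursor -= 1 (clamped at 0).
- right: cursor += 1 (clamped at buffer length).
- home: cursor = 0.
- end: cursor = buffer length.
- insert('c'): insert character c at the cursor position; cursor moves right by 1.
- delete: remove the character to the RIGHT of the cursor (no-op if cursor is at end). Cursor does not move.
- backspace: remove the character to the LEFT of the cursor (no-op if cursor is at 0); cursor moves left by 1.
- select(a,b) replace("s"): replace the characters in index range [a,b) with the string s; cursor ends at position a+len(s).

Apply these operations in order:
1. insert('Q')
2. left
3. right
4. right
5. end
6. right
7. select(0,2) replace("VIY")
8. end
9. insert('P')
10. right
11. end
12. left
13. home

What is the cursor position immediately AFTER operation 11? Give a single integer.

Answer: 10

Derivation:
After op 1 (insert('Q')): buf='QYWWILID' cursor=1
After op 2 (left): buf='QYWWILID' cursor=0
After op 3 (right): buf='QYWWILID' cursor=1
After op 4 (right): buf='QYWWILID' cursor=2
After op 5 (end): buf='QYWWILID' cursor=8
After op 6 (right): buf='QYWWILID' cursor=8
After op 7 (select(0,2) replace("VIY")): buf='VIYWWILID' cursor=3
After op 8 (end): buf='VIYWWILID' cursor=9
After op 9 (insert('P')): buf='VIYWWILIDP' cursor=10
After op 10 (right): buf='VIYWWILIDP' cursor=10
After op 11 (end): buf='VIYWWILIDP' cursor=10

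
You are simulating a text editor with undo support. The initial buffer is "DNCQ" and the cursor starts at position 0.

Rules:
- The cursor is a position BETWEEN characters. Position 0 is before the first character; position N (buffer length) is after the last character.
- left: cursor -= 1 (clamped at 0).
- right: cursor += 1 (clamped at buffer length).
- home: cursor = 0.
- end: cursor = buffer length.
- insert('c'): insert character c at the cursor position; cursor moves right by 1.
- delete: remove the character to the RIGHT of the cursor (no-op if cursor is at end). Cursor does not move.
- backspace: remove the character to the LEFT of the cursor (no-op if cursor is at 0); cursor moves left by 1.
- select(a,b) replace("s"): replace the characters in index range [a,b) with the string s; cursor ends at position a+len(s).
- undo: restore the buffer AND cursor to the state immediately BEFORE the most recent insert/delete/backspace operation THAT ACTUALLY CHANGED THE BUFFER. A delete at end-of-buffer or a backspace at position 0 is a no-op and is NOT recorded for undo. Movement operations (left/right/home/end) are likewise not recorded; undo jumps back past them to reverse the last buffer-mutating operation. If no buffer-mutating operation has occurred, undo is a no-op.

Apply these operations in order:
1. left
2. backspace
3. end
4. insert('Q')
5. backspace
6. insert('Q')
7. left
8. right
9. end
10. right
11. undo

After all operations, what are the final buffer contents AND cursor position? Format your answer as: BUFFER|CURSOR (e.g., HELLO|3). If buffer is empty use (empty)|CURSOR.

Answer: DNCQ|4

Derivation:
After op 1 (left): buf='DNCQ' cursor=0
After op 2 (backspace): buf='DNCQ' cursor=0
After op 3 (end): buf='DNCQ' cursor=4
After op 4 (insert('Q')): buf='DNCQQ' cursor=5
After op 5 (backspace): buf='DNCQ' cursor=4
After op 6 (insert('Q')): buf='DNCQQ' cursor=5
After op 7 (left): buf='DNCQQ' cursor=4
After op 8 (right): buf='DNCQQ' cursor=5
After op 9 (end): buf='DNCQQ' cursor=5
After op 10 (right): buf='DNCQQ' cursor=5
After op 11 (undo): buf='DNCQ' cursor=4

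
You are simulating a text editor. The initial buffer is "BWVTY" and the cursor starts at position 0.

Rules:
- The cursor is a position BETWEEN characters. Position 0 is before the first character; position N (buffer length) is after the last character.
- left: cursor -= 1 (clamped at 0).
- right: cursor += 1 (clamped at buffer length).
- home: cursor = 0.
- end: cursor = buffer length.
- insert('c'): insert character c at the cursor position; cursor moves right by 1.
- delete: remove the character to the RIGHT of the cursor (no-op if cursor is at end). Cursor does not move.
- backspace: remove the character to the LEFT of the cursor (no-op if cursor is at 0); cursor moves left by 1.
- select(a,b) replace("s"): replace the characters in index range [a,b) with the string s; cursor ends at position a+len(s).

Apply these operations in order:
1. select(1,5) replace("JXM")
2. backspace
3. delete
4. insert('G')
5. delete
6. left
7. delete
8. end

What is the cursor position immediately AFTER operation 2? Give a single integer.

After op 1 (select(1,5) replace("JXM")): buf='BJXM' cursor=4
After op 2 (backspace): buf='BJX' cursor=3

Answer: 3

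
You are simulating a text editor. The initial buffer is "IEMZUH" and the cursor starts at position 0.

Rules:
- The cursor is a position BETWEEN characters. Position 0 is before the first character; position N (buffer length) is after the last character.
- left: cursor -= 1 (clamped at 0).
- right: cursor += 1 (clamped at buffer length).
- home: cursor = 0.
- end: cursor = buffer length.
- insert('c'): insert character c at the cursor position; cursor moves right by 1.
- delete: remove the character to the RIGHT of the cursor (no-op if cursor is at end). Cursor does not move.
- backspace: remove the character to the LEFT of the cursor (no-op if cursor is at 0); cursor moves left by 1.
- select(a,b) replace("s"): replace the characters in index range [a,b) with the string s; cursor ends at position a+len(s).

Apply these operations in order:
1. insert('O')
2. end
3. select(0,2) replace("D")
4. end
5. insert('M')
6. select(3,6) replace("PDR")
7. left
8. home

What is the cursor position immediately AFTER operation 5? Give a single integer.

Answer: 7

Derivation:
After op 1 (insert('O')): buf='OIEMZUH' cursor=1
After op 2 (end): buf='OIEMZUH' cursor=7
After op 3 (select(0,2) replace("D")): buf='DEMZUH' cursor=1
After op 4 (end): buf='DEMZUH' cursor=6
After op 5 (insert('M')): buf='DEMZUHM' cursor=7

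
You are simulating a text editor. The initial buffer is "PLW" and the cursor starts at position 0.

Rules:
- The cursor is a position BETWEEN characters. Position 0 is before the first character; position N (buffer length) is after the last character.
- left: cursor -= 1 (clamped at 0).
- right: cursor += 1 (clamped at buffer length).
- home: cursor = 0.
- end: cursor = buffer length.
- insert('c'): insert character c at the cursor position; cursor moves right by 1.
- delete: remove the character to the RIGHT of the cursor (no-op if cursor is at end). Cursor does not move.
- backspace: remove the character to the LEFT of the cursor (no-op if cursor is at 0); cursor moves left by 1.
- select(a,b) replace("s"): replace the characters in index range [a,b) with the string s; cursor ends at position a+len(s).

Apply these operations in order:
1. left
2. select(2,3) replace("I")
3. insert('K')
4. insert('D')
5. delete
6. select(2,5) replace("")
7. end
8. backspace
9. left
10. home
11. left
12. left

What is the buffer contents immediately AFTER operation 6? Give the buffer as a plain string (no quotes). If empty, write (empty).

Answer: PL

Derivation:
After op 1 (left): buf='PLW' cursor=0
After op 2 (select(2,3) replace("I")): buf='PLI' cursor=3
After op 3 (insert('K')): buf='PLIK' cursor=4
After op 4 (insert('D')): buf='PLIKD' cursor=5
After op 5 (delete): buf='PLIKD' cursor=5
After op 6 (select(2,5) replace("")): buf='PL' cursor=2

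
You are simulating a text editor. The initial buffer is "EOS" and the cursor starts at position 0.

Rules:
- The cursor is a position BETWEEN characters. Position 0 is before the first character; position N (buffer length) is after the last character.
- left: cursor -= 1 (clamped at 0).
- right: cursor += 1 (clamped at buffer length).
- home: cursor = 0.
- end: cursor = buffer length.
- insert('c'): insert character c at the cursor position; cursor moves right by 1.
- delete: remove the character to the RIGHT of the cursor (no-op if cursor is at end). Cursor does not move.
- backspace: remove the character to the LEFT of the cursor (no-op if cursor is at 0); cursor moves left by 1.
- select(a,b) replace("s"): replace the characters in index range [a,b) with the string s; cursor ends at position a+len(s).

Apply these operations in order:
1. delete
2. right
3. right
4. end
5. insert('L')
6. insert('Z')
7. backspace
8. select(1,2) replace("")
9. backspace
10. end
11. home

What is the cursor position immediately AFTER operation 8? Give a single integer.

Answer: 1

Derivation:
After op 1 (delete): buf='OS' cursor=0
After op 2 (right): buf='OS' cursor=1
After op 3 (right): buf='OS' cursor=2
After op 4 (end): buf='OS' cursor=2
After op 5 (insert('L')): buf='OSL' cursor=3
After op 6 (insert('Z')): buf='OSLZ' cursor=4
After op 7 (backspace): buf='OSL' cursor=3
After op 8 (select(1,2) replace("")): buf='OL' cursor=1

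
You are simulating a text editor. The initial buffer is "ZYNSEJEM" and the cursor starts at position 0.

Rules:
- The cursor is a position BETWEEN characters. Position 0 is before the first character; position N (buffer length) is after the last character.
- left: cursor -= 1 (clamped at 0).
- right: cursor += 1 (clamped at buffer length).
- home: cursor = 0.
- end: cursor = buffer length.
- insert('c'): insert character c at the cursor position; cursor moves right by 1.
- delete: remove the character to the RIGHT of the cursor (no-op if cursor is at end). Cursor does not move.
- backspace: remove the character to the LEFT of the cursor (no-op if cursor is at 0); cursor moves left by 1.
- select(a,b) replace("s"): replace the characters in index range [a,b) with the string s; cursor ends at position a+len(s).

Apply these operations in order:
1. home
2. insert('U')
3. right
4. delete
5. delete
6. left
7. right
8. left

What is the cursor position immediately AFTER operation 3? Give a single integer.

Answer: 2

Derivation:
After op 1 (home): buf='ZYNSEJEM' cursor=0
After op 2 (insert('U')): buf='UZYNSEJEM' cursor=1
After op 3 (right): buf='UZYNSEJEM' cursor=2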